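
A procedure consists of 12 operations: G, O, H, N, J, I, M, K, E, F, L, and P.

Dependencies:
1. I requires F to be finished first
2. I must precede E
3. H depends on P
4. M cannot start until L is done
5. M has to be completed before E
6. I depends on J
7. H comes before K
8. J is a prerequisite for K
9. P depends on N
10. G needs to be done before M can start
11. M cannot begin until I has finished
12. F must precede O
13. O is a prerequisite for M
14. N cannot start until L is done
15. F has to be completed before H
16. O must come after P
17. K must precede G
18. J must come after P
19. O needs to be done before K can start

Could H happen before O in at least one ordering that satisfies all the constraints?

Yes

Nothing in the constraints forces O before H — there is no chain from O to H.
That means at least one valid schedule has H before O.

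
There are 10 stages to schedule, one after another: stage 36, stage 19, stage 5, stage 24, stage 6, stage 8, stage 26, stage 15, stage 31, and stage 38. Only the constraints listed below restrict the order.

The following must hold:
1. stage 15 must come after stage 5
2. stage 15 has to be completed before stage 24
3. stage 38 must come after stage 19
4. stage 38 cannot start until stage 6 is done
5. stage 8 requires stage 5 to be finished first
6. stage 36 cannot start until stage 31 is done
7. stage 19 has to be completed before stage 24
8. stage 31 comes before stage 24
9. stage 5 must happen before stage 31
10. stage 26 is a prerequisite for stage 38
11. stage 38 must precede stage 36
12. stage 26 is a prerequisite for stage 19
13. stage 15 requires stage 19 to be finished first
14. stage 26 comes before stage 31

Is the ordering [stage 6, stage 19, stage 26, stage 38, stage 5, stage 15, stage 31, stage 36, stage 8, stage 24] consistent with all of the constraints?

The sequence places stage 19 ahead of stage 26.
Since stage 26 is required before stage 19, the ordering is invalid.

No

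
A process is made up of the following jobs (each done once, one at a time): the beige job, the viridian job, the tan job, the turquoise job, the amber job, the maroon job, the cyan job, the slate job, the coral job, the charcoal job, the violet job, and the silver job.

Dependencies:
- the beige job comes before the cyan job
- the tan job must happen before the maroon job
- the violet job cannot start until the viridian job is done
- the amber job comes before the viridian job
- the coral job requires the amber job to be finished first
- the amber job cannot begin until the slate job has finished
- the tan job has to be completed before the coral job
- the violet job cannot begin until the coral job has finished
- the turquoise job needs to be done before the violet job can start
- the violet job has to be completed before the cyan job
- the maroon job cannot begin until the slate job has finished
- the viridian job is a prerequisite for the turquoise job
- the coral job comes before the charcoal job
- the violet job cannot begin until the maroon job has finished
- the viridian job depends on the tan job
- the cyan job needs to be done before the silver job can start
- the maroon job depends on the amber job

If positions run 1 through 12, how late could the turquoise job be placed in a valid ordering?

9

The jobs that are forced after the turquoise job, directly or by a chain of constraints, are the cyan job, the violet job, the silver job. That's 3 jobs.
With 3 mandatory successors out of 12 jobs total, the latest slot for the turquoise job is 12−3 = 9, and it's reachable by doing all non-successors before the turquoise job.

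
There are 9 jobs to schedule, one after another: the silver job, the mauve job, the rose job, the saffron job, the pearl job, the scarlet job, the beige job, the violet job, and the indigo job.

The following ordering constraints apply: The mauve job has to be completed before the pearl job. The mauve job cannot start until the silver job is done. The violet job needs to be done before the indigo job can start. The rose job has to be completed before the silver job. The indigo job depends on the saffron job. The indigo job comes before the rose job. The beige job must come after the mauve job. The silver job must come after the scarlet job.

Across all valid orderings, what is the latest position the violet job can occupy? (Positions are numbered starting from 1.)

3

Following every chain forward from the violet job, the jobs that must come later are the silver job, the mauve job, the rose job, the pearl job, the beige job, the indigo job — 6 of them.
So at least 6 jobs follow the violet job, putting the violet job no later than position 3. That position is achievable by scheduling everything else first.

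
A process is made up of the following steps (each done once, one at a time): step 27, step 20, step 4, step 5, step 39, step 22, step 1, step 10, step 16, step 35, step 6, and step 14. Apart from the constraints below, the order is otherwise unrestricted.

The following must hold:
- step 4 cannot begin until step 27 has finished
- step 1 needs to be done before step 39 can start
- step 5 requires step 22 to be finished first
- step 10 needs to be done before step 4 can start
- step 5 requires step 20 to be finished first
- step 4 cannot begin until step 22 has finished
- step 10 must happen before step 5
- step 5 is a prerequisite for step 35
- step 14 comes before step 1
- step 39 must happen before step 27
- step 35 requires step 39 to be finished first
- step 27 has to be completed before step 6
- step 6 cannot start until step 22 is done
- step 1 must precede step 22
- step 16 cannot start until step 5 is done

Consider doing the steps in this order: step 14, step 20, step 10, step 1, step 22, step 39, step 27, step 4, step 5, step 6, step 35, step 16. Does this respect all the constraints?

Yes

Checking each listed constraint against this order: for instance, step 20 is in position 2 and step 5 in position 9, so that constraint holds — and the remaining constraints check out the same way.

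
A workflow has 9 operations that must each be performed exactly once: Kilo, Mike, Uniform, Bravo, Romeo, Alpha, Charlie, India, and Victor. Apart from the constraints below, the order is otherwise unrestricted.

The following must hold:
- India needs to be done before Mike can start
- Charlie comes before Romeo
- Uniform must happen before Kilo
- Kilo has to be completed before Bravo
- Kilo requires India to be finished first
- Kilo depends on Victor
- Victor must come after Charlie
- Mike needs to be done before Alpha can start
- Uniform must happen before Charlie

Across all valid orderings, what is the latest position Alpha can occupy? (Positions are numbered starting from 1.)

9

Alpha has no required successors, so nothing stops it from going last (position 9).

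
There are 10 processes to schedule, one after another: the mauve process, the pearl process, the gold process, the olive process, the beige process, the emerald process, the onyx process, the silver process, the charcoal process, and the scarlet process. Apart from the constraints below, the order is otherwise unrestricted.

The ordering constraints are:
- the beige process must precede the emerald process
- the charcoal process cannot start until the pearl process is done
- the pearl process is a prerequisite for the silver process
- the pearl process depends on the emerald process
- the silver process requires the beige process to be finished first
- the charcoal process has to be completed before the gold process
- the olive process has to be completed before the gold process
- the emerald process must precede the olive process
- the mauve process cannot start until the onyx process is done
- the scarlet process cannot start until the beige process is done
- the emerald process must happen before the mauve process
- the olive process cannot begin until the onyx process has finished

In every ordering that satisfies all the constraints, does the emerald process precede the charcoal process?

Yes

There is a constraint chain the emerald process → the pearl process → the charcoal process.
So the emerald process must precede the charcoal process in any valid ordering.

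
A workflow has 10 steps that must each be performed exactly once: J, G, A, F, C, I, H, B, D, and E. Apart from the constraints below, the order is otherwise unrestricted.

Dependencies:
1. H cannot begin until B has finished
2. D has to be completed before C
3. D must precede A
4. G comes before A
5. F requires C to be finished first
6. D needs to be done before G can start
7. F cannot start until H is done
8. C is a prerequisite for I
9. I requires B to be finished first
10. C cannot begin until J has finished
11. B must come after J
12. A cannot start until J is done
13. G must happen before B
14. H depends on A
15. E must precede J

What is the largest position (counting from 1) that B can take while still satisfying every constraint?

The steps that are forced after B, directly or by a chain of constraints, are F, I, H. That's 3 steps.
With 3 mandatory successors out of 10 steps total, the latest slot for B is 10−3 = 7, and it's reachable by doing all non-successors before B.

7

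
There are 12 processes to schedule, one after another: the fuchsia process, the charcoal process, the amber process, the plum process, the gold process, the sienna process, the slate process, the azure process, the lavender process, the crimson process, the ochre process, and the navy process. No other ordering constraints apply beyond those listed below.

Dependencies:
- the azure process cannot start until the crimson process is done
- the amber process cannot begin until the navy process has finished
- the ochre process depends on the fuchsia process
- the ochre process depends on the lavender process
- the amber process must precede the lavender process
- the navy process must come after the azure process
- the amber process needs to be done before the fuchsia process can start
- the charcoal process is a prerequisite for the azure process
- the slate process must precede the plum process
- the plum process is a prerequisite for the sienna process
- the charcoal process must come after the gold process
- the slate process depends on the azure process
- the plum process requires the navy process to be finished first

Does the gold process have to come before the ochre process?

Yes

Chaining the stated constraints: the gold process → the charcoal process → the azure process → the navy process → the amber process → the lavender process → the ochre process.
So the gold process must precede the ochre process in any valid ordering.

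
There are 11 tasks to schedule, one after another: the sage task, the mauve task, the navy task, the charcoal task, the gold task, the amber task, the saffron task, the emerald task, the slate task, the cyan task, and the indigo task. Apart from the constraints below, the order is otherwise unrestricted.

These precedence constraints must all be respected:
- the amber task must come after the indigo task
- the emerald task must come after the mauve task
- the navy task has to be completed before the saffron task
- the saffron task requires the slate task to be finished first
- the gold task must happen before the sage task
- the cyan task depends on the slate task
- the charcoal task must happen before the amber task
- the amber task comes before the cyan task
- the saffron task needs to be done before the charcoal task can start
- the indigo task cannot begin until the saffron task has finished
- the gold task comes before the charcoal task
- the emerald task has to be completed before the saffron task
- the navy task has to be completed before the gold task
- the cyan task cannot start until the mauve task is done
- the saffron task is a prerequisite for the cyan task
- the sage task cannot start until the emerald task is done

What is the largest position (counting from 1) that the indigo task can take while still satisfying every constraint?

9

Following every chain forward from the indigo task, the tasks that must come later are the amber task, the cyan task — 2 of them.
With 2 mandatory successors out of 11 tasks total, the latest slot for the indigo task is 11−2 = 9, and it's reachable by doing all non-successors before the indigo task.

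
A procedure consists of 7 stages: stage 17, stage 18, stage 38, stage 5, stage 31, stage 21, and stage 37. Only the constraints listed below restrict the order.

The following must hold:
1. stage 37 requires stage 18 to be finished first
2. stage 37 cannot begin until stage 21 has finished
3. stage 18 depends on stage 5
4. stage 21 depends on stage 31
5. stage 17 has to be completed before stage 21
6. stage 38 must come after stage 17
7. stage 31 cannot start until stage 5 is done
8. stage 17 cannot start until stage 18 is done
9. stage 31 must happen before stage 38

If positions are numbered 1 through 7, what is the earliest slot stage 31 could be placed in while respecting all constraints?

2

Working backwards through the constraints from stage 31, its only required predecessor is stage 5.
With 1 mandatory predecessor, the earliest stage 31 can sit is position 1+1 = 2, and placing just that one first achieves it.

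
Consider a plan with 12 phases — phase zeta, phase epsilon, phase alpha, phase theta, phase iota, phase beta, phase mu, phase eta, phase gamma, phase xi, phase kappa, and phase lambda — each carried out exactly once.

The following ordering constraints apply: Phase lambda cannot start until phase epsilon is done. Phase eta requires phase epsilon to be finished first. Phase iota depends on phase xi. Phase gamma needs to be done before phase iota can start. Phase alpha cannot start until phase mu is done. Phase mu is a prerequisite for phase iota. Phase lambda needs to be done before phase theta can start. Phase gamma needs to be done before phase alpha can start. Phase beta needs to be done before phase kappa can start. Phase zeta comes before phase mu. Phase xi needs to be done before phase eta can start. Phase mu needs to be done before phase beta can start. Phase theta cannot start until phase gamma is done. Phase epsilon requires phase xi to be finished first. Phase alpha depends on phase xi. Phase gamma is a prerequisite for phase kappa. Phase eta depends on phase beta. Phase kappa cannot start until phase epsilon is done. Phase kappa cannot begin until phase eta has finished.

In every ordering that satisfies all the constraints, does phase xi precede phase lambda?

There is a constraint chain phase xi → phase epsilon → phase lambda.
Hence phase xi necessarily comes before phase lambda.

Yes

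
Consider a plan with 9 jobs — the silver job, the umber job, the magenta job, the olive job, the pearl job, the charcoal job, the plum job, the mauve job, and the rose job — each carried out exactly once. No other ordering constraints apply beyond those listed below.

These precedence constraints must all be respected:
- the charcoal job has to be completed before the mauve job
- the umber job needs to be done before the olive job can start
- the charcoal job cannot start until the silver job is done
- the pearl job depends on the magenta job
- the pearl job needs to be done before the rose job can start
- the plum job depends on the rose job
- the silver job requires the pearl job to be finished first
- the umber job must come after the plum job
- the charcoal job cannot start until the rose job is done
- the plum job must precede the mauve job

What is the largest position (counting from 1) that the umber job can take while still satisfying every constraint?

The only job forced after the umber job (directly or by a chain) is the olive job.
So at least 1 job follows the umber job, putting the umber job no later than position 8. That position is achievable by scheduling everything else first.

8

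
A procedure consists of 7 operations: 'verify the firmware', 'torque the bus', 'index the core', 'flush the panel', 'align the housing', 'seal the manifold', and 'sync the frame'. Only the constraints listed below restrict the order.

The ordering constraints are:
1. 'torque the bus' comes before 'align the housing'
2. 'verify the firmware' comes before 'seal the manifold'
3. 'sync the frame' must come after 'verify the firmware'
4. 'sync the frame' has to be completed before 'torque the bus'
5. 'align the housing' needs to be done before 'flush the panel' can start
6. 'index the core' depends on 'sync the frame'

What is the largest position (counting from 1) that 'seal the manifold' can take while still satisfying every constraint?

7

No constraint forces any operation after 'seal the manifold', so it can be placed last, in position 7.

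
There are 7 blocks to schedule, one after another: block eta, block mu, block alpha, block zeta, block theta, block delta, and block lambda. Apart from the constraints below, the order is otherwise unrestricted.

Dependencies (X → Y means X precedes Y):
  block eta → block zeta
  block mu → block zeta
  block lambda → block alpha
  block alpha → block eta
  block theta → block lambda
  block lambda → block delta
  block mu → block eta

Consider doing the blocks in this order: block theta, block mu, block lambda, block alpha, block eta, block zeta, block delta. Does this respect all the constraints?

Yes

Checking each listed constraint against this order: for instance, block mu is in position 2 and block zeta in position 6, so that constraint holds — and the remaining constraints check out the same way.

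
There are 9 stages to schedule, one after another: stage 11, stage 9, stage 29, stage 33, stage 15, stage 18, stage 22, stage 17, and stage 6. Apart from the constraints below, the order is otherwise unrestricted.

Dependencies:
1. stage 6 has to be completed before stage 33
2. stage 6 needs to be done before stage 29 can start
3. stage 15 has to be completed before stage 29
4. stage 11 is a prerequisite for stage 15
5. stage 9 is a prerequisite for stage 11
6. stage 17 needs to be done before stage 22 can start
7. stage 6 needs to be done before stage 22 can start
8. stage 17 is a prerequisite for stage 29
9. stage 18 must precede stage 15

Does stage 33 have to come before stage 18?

No

No chain of constraints connects stage 33 to stage 18 in either direction.
There exist valid orderings with stage 18 before stage 33, so stage 33 is not required to come first.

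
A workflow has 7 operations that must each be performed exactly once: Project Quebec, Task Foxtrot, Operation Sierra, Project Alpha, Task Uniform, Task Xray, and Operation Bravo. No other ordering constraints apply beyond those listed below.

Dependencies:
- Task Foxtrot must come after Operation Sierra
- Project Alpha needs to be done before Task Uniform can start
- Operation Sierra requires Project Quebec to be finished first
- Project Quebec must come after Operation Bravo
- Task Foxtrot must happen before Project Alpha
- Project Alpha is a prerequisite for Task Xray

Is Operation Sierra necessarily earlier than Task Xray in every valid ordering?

Yes

There is a constraint chain Operation Sierra → Task Foxtrot → Project Alpha → Task Xray.
Hence Operation Sierra necessarily comes before Task Xray.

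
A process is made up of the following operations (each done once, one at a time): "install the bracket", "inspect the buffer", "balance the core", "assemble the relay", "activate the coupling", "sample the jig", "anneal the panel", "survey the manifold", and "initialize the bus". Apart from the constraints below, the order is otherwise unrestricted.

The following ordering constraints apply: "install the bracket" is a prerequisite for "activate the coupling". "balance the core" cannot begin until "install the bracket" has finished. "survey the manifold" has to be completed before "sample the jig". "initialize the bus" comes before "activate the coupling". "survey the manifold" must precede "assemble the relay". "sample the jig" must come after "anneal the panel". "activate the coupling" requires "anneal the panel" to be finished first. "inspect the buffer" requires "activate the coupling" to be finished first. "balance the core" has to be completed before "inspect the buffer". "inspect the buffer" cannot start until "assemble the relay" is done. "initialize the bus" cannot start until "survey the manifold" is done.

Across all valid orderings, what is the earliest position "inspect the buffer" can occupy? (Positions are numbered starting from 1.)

8

Every operation that must precede "inspect the buffer" has to come before it. Tracing all chains that end at "inspect the buffer", those operations are: "install the bracket", "balance the core", "assemble the relay", "activate the coupling", "anneal the panel", "survey the manifold", "initialize the bus" — 7 in total.
So at minimum 7 operations come before "inspect the buffer", putting "inspect the buffer" no earlier than position 8. That position is achievable by scheduling exactly those predecessors first.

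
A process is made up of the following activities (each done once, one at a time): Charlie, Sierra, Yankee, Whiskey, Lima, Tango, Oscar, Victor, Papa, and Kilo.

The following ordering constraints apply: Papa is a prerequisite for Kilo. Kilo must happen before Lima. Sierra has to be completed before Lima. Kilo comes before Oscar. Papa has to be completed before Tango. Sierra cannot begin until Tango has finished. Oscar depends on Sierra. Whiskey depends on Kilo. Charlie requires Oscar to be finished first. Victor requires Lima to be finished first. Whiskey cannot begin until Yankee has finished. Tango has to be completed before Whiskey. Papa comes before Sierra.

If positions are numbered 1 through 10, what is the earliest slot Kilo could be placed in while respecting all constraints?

2

Working backwards through the constraints from Kilo, its only required predecessor is Papa.
With 1 mandatory predecessor, the earliest Kilo can sit is position 1+1 = 2, and placing just that one first achieves it.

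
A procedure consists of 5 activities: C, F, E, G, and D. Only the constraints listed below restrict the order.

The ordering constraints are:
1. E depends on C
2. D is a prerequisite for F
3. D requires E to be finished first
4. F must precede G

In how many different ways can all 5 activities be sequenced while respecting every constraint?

Only C has no prerequisites, so it must go first.
Continuing from there, at each step only one activity has all its prerequisites placed, so the ordering is fully determined — there is exactly 1.

1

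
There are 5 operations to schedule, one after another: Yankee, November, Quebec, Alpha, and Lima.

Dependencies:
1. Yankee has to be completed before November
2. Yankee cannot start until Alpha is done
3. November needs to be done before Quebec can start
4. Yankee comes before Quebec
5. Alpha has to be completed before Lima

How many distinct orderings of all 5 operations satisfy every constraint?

Alpha is the only operation with nothing required before it, so every ordering starts there.
Systematically extending each partial ordering one operation at a time and counting, there are 4 complete orderings.

4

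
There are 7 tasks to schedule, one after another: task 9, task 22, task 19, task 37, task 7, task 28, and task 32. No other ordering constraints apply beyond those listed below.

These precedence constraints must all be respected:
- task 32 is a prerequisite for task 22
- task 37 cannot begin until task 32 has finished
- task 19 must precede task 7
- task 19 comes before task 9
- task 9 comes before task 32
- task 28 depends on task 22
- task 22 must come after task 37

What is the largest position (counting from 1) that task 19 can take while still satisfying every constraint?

Every task that must follow task 19 has to come after it. Tracing all chains starting from task 19, those tasks are: task 9, task 22, task 37, task 7, task 28, task 32 — 6 in total.
With 6 mandatory successors out of 7 tasks total, the latest slot for task 19 is 7−6 = 1, and it's reachable by doing all non-successors before task 19.

1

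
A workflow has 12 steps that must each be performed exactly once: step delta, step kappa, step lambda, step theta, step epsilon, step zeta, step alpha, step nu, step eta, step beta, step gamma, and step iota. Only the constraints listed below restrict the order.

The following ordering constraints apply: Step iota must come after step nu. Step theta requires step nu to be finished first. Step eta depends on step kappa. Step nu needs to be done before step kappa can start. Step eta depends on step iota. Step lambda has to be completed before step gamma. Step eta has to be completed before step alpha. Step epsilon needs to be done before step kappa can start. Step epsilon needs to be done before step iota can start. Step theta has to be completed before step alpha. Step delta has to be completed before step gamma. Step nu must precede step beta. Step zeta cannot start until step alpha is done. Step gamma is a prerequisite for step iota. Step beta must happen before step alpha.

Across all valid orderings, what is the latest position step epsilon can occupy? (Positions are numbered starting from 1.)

7

Every step that must follow step epsilon has to come after it. Tracing all chains starting from step epsilon, those steps are: step kappa, step zeta, step alpha, step eta, step iota — 5 in total.
With 5 mandatory successors out of 12 steps total, the latest slot for step epsilon is 12−5 = 7, and it's reachable by doing all non-successors before step epsilon.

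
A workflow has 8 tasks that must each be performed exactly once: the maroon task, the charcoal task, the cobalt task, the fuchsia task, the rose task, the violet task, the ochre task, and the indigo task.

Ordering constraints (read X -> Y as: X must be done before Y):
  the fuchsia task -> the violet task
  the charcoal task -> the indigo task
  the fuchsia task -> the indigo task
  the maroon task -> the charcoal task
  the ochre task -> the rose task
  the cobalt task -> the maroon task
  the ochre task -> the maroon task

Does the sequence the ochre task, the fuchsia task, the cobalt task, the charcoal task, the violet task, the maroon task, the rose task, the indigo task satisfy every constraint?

In the proposed order, the charcoal task appears before the maroon task.
That contradicts the constraint that the maroon task must precede the charcoal task.

No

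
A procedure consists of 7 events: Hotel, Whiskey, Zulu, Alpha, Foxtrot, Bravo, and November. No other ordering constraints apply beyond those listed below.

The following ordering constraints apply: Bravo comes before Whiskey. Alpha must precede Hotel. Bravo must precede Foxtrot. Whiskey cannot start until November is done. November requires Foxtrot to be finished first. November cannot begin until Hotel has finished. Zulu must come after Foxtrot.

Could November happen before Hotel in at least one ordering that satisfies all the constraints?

The constraints give a chain Hotel → November, which forces Hotel before November.
Hence November can never be scheduled before Hotel.

No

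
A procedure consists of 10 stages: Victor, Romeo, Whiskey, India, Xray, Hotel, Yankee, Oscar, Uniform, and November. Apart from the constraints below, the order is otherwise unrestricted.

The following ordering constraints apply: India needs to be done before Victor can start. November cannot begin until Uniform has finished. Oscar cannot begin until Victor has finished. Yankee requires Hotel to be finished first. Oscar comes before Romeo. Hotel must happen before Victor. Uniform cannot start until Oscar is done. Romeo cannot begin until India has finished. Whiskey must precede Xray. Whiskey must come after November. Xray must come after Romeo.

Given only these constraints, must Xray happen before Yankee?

Xray and Yankee are not related by any chain of constraints.
A valid ordering placing Yankee before Xray exists, so the answer is no.

No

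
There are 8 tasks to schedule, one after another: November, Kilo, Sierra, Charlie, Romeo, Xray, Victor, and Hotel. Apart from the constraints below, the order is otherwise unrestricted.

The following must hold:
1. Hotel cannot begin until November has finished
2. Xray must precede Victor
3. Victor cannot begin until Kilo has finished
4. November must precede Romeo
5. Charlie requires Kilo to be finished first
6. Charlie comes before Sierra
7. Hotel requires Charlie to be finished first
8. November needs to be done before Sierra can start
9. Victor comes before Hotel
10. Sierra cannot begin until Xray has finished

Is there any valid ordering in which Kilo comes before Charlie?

Yes

The constraints force Kilo before Charlie, so yes — every valid ordering has Kilo earlier.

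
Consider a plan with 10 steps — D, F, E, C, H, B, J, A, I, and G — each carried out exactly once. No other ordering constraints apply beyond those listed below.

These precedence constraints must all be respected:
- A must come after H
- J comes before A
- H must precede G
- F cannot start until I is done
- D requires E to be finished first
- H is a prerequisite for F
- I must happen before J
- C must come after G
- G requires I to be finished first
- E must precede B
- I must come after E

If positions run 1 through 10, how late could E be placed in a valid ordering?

2

Following every chain forward from E, the steps that must come later are D, F, C, B, J, A, I, G — 8 of them.
So at least 8 steps follow E, putting E no later than position 2. That position is achievable by scheduling everything else first.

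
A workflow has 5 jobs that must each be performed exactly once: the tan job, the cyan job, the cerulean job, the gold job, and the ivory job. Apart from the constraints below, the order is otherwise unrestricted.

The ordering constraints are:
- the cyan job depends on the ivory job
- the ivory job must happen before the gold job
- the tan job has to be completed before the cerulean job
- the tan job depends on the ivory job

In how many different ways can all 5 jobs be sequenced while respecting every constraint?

12

Only the ivory job has no prerequisites, so it must go first.
Systematically extending each partial ordering one job at a time and counting, there are 12 complete orderings.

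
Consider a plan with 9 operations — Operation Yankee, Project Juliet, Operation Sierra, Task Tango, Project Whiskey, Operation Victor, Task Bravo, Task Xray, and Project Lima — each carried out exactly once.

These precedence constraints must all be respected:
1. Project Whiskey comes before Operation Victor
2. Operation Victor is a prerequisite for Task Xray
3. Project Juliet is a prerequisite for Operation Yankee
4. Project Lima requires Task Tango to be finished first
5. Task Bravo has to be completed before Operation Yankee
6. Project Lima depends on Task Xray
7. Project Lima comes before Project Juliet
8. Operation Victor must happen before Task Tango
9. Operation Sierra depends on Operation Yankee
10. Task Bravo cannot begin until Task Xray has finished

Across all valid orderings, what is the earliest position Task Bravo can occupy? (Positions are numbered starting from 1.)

4

Working backwards through the constraints from Task Bravo, its full set of required predecessors is Project Whiskey, Operation Victor, Task Xray — 3 of them.
With 3 mandatory predecessors, the earliest Task Bravo can sit is position 3+1 = 4, and placing just those 3 first achieves it.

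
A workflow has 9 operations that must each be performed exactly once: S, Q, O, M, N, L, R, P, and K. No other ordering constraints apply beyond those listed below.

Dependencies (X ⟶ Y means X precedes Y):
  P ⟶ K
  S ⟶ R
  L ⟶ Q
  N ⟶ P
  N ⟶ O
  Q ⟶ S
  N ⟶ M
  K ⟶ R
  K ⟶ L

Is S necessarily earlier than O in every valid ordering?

No chain of constraints connects S to O in either direction.
A valid ordering placing O before S exists, so the answer is no.

No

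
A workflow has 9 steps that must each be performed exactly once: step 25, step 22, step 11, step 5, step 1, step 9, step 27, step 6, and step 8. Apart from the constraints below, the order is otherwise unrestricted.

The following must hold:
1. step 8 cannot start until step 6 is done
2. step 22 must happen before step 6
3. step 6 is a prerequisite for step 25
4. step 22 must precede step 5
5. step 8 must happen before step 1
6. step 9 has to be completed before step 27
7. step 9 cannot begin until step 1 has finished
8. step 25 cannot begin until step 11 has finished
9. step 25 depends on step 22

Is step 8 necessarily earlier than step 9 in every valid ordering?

Yes

Following the dependencies: step 8 → step 1 → step 9.
So step 8 must precede step 9 in any valid ordering.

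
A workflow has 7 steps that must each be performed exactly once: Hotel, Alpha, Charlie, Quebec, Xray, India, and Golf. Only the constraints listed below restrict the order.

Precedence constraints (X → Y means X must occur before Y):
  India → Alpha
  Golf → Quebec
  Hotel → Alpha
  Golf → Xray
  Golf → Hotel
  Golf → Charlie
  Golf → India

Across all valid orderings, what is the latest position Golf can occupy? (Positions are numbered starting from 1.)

Every step that must follow Golf has to come after it. Tracing all chains starting from Golf, those steps are: Hotel, Alpha, Charlie, Quebec, Xray, India — 6 in total.
With 6 mandatory successors out of 7 steps total, the latest slot for Golf is 7−6 = 1, and it's reachable by doing all non-successors before Golf.

1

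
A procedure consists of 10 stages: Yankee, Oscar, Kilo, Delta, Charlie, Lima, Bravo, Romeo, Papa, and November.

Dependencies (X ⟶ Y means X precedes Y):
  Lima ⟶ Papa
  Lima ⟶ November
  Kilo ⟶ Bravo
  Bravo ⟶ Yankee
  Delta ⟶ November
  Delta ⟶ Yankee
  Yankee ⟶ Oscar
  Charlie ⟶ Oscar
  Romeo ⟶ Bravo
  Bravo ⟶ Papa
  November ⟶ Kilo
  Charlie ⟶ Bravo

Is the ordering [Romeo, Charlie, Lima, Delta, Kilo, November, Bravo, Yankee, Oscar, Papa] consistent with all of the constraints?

No

The sequence places Kilo ahead of November.
That contradicts the constraint that November must precede Kilo.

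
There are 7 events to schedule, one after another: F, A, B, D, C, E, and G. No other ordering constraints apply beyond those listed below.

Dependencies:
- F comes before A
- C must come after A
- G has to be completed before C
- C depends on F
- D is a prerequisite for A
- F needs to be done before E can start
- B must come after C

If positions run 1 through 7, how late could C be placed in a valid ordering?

6

The only event forced after C (directly or by a chain) is B.
So at least 1 event follows C, putting C no later than position 6. That position is achievable by scheduling everything else first.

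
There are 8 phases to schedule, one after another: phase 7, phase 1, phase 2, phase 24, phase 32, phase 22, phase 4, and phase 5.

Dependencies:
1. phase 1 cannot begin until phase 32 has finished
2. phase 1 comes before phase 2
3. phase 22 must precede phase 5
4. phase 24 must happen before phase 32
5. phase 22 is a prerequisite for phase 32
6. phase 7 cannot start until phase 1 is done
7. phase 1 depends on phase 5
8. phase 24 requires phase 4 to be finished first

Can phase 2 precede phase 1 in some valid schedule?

There is a dependency chain phase 1 → phase 2, so phase 2 always comes after phase 1.
So no valid ordering can have phase 2 before phase 1.

No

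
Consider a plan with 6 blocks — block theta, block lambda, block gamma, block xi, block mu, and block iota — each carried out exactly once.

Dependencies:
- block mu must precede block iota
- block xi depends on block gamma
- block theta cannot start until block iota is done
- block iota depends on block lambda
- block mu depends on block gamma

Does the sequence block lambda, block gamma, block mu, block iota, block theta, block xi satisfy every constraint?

Every stated constraint is respected: block gamma sits at position 2, ahead of block xi at position 6, and each of the other listed pairs likewise has the predecessor earlier in the sequence.

Yes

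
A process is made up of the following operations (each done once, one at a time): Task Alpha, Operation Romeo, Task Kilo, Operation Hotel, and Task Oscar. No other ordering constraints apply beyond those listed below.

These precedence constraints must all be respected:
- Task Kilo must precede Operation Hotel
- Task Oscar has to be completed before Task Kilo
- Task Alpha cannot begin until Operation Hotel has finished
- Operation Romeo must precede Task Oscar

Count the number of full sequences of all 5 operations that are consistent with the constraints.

Operation Romeo is the only operation with nothing required before it, so every ordering starts there.
Every operation is then forced in turn, so only 1 complete ordering is consistent with the constraints.

1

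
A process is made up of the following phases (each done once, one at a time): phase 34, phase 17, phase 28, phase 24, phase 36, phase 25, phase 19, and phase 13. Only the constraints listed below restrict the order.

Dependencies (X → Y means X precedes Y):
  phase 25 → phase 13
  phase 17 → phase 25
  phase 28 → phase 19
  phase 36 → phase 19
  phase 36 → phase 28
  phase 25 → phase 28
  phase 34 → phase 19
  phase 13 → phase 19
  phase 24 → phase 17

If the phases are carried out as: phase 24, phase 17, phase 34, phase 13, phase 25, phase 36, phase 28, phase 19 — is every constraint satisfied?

No

The sequence places phase 13 ahead of phase 25.
Since phase 25 is required before phase 13, the ordering is invalid.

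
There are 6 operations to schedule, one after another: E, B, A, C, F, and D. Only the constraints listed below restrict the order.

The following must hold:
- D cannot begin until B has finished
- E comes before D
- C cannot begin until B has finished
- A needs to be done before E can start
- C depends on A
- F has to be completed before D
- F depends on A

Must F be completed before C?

F and C are not related by any chain of constraints.
There exist valid orderings with C before F, so F is not required to come first.

No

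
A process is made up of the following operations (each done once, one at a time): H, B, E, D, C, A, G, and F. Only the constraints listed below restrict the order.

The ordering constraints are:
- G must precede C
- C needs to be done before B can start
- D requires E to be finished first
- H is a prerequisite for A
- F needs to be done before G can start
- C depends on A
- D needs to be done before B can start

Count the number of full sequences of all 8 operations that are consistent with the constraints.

The operations with no prerequisites are H, E, F; any of them can be placed first.
Systematically extending each partial ordering one operation at a time and counting, there are 126 complete orderings.

126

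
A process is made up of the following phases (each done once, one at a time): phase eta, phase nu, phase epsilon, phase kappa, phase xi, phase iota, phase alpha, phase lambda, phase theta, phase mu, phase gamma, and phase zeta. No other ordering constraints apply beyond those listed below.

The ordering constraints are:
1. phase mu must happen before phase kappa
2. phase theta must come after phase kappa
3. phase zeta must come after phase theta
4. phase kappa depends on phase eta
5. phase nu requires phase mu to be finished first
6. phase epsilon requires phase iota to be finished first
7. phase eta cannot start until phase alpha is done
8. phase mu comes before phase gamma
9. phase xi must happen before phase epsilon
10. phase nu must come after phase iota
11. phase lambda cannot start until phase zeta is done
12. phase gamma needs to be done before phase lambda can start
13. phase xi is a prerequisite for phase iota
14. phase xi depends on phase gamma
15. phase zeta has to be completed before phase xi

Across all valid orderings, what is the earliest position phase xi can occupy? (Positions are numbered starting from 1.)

8

The phases that are forced before phase xi, directly or transitively, are phase eta, phase kappa, phase alpha, phase theta, phase mu, phase gamma, phase zeta. That's 7 phases.
With 7 mandatory predecessors, the earliest phase xi can sit is position 7+1 = 8, and placing just those 7 first achieves it.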